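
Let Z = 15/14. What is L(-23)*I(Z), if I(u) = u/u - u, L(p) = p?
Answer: 23/14 ≈ 1.6429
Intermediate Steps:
Z = 15/14 (Z = 15*(1/14) = 15/14 ≈ 1.0714)
I(u) = 1 - u
L(-23)*I(Z) = -23*(1 - 1*15/14) = -23*(1 - 15/14) = -23*(-1/14) = 23/14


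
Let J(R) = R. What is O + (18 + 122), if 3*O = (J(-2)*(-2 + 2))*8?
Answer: 140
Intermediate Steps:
O = 0 (O = (-2*(-2 + 2)*8)/3 = (-2*0*8)/3 = (0*8)/3 = (1/3)*0 = 0)
O + (18 + 122) = 0 + (18 + 122) = 0 + 140 = 140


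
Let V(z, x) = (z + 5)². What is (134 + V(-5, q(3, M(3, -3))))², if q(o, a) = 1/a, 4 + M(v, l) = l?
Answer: 17956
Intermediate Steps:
M(v, l) = -4 + l
V(z, x) = (5 + z)²
(134 + V(-5, q(3, M(3, -3))))² = (134 + (5 - 5)²)² = (134 + 0²)² = (134 + 0)² = 134² = 17956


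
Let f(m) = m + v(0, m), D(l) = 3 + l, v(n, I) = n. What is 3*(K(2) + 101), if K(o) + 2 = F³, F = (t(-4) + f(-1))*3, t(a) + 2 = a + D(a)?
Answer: -41175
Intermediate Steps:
f(m) = m (f(m) = m + 0 = m)
t(a) = 1 + 2*a (t(a) = -2 + (a + (3 + a)) = -2 + (3 + 2*a) = 1 + 2*a)
F = -24 (F = ((1 + 2*(-4)) - 1)*3 = ((1 - 8) - 1)*3 = (-7 - 1)*3 = -8*3 = -24)
K(o) = -13826 (K(o) = -2 + (-24)³ = -2 - 13824 = -13826)
3*(K(2) + 101) = 3*(-13826 + 101) = 3*(-13725) = -41175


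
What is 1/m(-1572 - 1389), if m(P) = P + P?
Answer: -1/5922 ≈ -0.00016886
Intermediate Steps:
m(P) = 2*P
1/m(-1572 - 1389) = 1/(2*(-1572 - 1389)) = 1/(2*(-2961)) = 1/(-5922) = -1/5922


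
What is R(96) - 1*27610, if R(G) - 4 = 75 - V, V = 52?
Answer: -27583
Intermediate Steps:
R(G) = 27 (R(G) = 4 + (75 - 1*52) = 4 + (75 - 52) = 4 + 23 = 27)
R(96) - 1*27610 = 27 - 1*27610 = 27 - 27610 = -27583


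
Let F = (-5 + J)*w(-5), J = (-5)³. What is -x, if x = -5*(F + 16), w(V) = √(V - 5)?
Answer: 80 - 650*I*√10 ≈ 80.0 - 2055.5*I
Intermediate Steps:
w(V) = √(-5 + V)
J = -125
F = -130*I*√10 (F = (-5 - 125)*√(-5 - 5) = -130*I*√10 ≈ -411.1*I)
x = -80 + 650*I*√10 (x = -5*(-130*I*√10 + 16) = -5*(16 - 130*I*√10) = -80 + 650*I*√10 ≈ -80.0 + 2055.5*I)
-x = -(-80 + 650*I*√10) = 80 - 650*I*√10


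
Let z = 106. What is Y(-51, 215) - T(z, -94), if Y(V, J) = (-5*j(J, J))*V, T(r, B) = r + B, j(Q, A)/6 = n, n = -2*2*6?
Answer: -36732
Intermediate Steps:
n = -24 (n = -4*6 = -24)
j(Q, A) = -144 (j(Q, A) = 6*(-24) = -144)
T(r, B) = B + r
Y(V, J) = 720*V (Y(V, J) = (-5*(-144))*V = 720*V)
Y(-51, 215) - T(z, -94) = 720*(-51) - (-94 + 106) = -36720 - 1*12 = -36720 - 12 = -36732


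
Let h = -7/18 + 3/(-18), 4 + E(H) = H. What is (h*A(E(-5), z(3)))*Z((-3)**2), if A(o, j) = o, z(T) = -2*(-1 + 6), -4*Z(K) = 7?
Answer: -35/4 ≈ -8.7500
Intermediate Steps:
Z(K) = -7/4 (Z(K) = -1/4*7 = -7/4)
z(T) = -10 (z(T) = -2*5 = -10)
E(H) = -4 + H
h = -5/9 (h = -7*1/18 + 3*(-1/18) = -7/18 - 1/6 = -5/9 ≈ -0.55556)
(h*A(E(-5), z(3)))*Z((-3)**2) = -5*(-4 - 5)/9*(-7/4) = -5/9*(-9)*(-7/4) = 5*(-7/4) = -35/4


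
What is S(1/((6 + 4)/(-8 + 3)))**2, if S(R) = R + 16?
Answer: 961/4 ≈ 240.25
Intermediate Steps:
S(R) = 16 + R
S(1/((6 + 4)/(-8 + 3)))**2 = (16 + 1/((6 + 4)/(-8 + 3)))**2 = (16 + 1/(10/(-5)))**2 = (16 + 1/(10*(-1/5)))**2 = (16 + 1/(-2))**2 = (16 - 1/2)**2 = (31/2)**2 = 961/4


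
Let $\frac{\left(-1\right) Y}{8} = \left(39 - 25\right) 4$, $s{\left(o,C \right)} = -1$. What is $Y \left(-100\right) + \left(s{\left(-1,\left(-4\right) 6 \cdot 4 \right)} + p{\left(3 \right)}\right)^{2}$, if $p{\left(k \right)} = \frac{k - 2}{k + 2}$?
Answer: $\frac{1120016}{25} \approx 44801.0$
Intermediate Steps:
$p{\left(k \right)} = \frac{-2 + k}{2 + k}$
$Y = -448$ ($Y = - 8 \left(39 - 25\right) 4 = - 8 \cdot 14 \cdot 4 = \left(-8\right) 56 = -448$)
$Y \left(-100\right) + \left(s{\left(-1,\left(-4\right) 6 \cdot 4 \right)} + p{\left(3 \right)}\right)^{2} = \left(-448\right) \left(-100\right) + \left(-1 + \frac{-2 + 3}{2 + 3}\right)^{2} = 44800 + \left(-1 + \frac{1}{5} \cdot 1\right)^{2} = 44800 + \left(-1 + \frac{1}{5}\right)^{2} = 44800 + \left(- \frac{4}{5}\right)^{2} = 44800 + \frac{16}{25} = \frac{1120016}{25}$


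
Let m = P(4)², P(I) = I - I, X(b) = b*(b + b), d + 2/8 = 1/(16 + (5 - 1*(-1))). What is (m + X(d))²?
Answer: 6561/937024 ≈ 0.0070020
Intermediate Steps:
d = -9/44 (d = -¼ + 1/(16 + (5 - 1*(-1))) = -¼ + 1/(16 + (5 + 1)) = -¼ + 1/(16 + 6) = -¼ + 1/22 = -9/44 ≈ -0.20455)
X(b) = 2*b² (X(b) = b*(2*b) = 2*b²)
P(I) = 0
m = 0 (m = 0² = 0)
(m + X(d))² = (0 + 2*(-9/44)²)² = (0 + 2*(81/1936))² = (0 + 81/968)² = (81/968)² = 6561/937024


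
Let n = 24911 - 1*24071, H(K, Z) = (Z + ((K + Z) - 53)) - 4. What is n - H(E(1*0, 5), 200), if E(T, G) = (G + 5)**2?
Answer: 397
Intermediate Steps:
E(T, G) = (5 + G)**2
H(K, Z) = -57 + K + 2*Z (H(K, Z) = (Z + (-53 + K + Z)) - 4 = (-53 + K + 2*Z) - 4 = -57 + K + 2*Z)
n = 840 (n = 24911 - 24071 = 840)
n - H(E(1*0, 5), 200) = 840 - (-57 + (5 + 5)**2 + 2*200) = 840 - (-57 + 10**2 + 400) = 840 - (-57 + 100 + 400) = 840 - 1*443 = 840 - 443 = 397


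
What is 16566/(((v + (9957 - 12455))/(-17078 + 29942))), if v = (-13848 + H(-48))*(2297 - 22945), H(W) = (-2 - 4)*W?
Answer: 106552512/139992191 ≈ 0.76113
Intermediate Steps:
H(W) = -6*W
v = 279986880 (v = (-13848 - 6*(-48))*(2297 - 22945) = (-13848 + 288)*(-20648) = -13560*(-20648) = 279986880)
16566/(((v + (9957 - 12455))/(-17078 + 29942))) = 16566/(((279986880 + (9957 - 12455))/(-17078 + 29942))) = 16566/(((279986880 - 2498)/12864)) = 16566/((279984382*(1/12864))) = 16566/(139992191/6432) = 16566*(6432/139992191) = 106552512/139992191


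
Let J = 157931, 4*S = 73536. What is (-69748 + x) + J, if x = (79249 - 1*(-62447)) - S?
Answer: 211495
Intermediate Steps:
S = 18384 (S = (1/4)*73536 = 18384)
x = 123312 (x = (79249 - 1*(-62447)) - 1*18384 = (79249 + 62447) - 18384 = 141696 - 18384 = 123312)
(-69748 + x) + J = (-69748 + 123312) + 157931 = 53564 + 157931 = 211495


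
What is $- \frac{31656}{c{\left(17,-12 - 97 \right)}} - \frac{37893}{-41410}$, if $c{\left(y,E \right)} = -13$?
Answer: $\frac{1311367569}{538330} \approx 2436.0$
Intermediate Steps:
$- \frac{31656}{c{\left(17,-12 - 97 \right)}} - \frac{37893}{-41410} = - \frac{31656}{-13} - \frac{37893}{-41410} = \left(-31656\right) \left(- \frac{1}{13}\right) - - \frac{37893}{41410} = \frac{31656}{13} + \frac{37893}{41410} = \frac{1311367569}{538330}$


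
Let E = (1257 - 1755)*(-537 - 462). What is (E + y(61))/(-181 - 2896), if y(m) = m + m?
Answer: -29272/181 ≈ -161.72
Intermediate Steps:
E = 497502 (E = -498*(-999) = 497502)
y(m) = 2*m
(E + y(61))/(-181 - 2896) = (497502 + 2*61)/(-181 - 2896) = (497502 + 122)/(-3077) = 497624*(-1/3077) = -29272/181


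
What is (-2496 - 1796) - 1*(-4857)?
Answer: 565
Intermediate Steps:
(-2496 - 1796) - 1*(-4857) = -4292 + 4857 = 565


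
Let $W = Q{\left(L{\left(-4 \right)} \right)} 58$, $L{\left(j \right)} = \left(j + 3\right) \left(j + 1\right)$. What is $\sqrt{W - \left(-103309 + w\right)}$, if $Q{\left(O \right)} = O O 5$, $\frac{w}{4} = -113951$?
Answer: $\sqrt{561723} \approx 749.48$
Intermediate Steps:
$w = -455804$ ($w = 4 \left(-113951\right) = -455804$)
$L{\left(j \right)} = \left(1 + j\right) \left(3 + j\right)$ ($L{\left(j \right)} = \left(3 + j\right) \left(1 + j\right) = \left(1 + j\right) \left(3 + j\right)$)
$Q{\left(O \right)} = 5 O^{2}$ ($Q{\left(O \right)} = O^{2} \cdot 5 = 5 O^{2}$)
$W = 2610$ ($W = 5 \left(3 + \left(-4\right)^{2} + 4 \left(-4\right)\right)^{2} \cdot 58 = 5 \left(3 + 16 - 16\right)^{2} \cdot 58 = 5 \cdot 3^{2} \cdot 58 = 5 \cdot 9 \cdot 58 = 45 \cdot 58 = 2610$)
$\sqrt{W - \left(-103309 + w\right)} = \sqrt{2610 + \left(103309 - -455804\right)} = \sqrt{2610 + \left(103309 + 455804\right)} = \sqrt{2610 + 559113} = \sqrt{561723}$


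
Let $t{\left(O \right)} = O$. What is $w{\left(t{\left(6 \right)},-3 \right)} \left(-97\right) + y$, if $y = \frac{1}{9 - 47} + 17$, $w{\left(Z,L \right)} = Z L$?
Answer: $\frac{66993}{38} \approx 1763.0$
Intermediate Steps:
$w{\left(Z,L \right)} = L Z$
$y = \frac{645}{38}$ ($y = \frac{1}{-38} + 17 = - \frac{1}{38} + 17 = \frac{645}{38} \approx 16.974$)
$w{\left(t{\left(6 \right)},-3 \right)} \left(-97\right) + y = \left(-3\right) 6 \left(-97\right) + \frac{645}{38} = \left(-18\right) \left(-97\right) + \frac{645}{38} = 1746 + \frac{645}{38} = \frac{66993}{38}$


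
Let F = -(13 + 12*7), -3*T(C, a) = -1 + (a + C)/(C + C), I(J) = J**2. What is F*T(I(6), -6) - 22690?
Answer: -817519/36 ≈ -22709.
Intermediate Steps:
T(C, a) = 1/3 - (C + a)/(6*C) (T(C, a) = -(-1 + (a + C)/(C + C))/3 = -(-1 + (C + a)/((2*C)))/3 = -(-1 + (C + a)*(1/(2*C)))/3 = -(-1 + (C + a)/(2*C))/3 = 1/3 - (C + a)/(6*C))
F = -97 (F = -(13 + 84) = -1*97 = -97)
F*T(I(6), -6) - 22690 = -97*(6**2 - 1*(-6))/(6*(6**2)) - 22690 = -97*(36 + 6)/(6*36) - 22690 = -97*42/(6*36) - 22690 = -97*7/36 - 22690 = -679/36 - 22690 = -817519/36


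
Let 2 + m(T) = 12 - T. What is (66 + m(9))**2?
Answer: 4489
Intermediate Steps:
m(T) = 10 - T (m(T) = -2 + (12 - T) = 10 - T)
(66 + m(9))**2 = (66 + (10 - 1*9))**2 = (66 + (10 - 9))**2 = (66 + 1)**2 = 67**2 = 4489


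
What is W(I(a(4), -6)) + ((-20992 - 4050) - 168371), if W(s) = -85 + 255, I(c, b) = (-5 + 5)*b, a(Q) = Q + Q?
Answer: -193243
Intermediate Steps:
a(Q) = 2*Q
I(c, b) = 0 (I(c, b) = 0*b = 0)
W(s) = 170
W(I(a(4), -6)) + ((-20992 - 4050) - 168371) = 170 + ((-20992 - 4050) - 168371) = 170 + (-25042 - 168371) = 170 - 193413 = -193243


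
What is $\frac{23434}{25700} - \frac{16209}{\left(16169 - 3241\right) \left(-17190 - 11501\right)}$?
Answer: $\frac{2173122840233}{2383143318400} \approx 0.91187$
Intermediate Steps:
$\frac{23434}{25700} - \frac{16209}{\left(16169 - 3241\right) \left(-17190 - 11501\right)} = 23434 \cdot \frac{1}{25700} - \frac{16209}{12928 \left(-28691\right)} = \frac{11717}{12850} - \frac{16209}{-370917248} = \frac{11717}{12850} - - \frac{16209}{370917248} = \frac{11717}{12850} + \frac{16209}{370917248} = \frac{2173122840233}{2383143318400}$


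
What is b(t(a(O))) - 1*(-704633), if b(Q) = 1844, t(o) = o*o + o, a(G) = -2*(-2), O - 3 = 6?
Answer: 706477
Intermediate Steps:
O = 9 (O = 3 + 6 = 9)
a(G) = 4
t(o) = o + o**2 (t(o) = o**2 + o = o + o**2)
b(t(a(O))) - 1*(-704633) = 1844 - 1*(-704633) = 1844 + 704633 = 706477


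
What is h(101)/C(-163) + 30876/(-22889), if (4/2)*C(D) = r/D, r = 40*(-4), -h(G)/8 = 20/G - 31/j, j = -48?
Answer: -16760009017/1109658720 ≈ -15.104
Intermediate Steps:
h(G) = -31/6 - 160/G (h(G) = -8*(20/G - 31/(-48)) = -8*(20/G - 31*(-1/48)) = -8*(20/G + 31/48) = -8*(31/48 + 20/G) = -31/6 - 160/G)
r = -160
C(D) = -80/D (C(D) = (-160/D)/2 = -80/D)
h(101)/C(-163) + 30876/(-22889) = (-31/6 - 160/101)/((-80/(-163))) + 30876/(-22889) = (-31/6 - 160*1/101)/((-80*(-1/163))) + 30876*(-1/22889) = (-31/6 - 160/101)/(80/163) - 30876/22889 = -4091/606*163/80 - 30876/22889 = -666833/48480 - 30876/22889 = -16760009017/1109658720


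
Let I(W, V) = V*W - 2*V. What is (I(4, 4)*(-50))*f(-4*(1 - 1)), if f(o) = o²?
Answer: 0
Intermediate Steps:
I(W, V) = -2*V + V*W
(I(4, 4)*(-50))*f(-4*(1 - 1)) = ((4*(-2 + 4))*(-50))*(-4*(1 - 1))² = ((4*2)*(-50))*(-4*0)² = (8*(-50))*0² = -400*0 = 0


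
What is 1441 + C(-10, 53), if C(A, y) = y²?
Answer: 4250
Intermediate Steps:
1441 + C(-10, 53) = 1441 + 53² = 1441 + 2809 = 4250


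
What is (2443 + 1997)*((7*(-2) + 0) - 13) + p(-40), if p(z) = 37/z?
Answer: -4795237/40 ≈ -1.1988e+5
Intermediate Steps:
(2443 + 1997)*((7*(-2) + 0) - 13) + p(-40) = (2443 + 1997)*((7*(-2) + 0) - 13) + 37/(-40) = 4440*((-14 + 0) - 13) + 37*(-1/40) = 4440*(-14 - 13) - 37/40 = 4440*(-27) - 37/40 = -119880 - 37/40 = -4795237/40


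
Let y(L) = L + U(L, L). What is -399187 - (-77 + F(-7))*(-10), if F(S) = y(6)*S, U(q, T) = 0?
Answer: -400377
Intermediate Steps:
y(L) = L (y(L) = L + 0 = L)
F(S) = 6*S
-399187 - (-77 + F(-7))*(-10) = -399187 - (-77 + 6*(-7))*(-10) = -399187 - (-77 - 42)*(-10) = -399187 - (-119)*(-10) = -399187 - 1*1190 = -399187 - 1190 = -400377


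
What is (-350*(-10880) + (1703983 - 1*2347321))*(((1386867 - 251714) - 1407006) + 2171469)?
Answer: 6011642569792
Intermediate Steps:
(-350*(-10880) + (1703983 - 1*2347321))*(((1386867 - 251714) - 1407006) + 2171469) = (3808000 + (1703983 - 2347321))*((1135153 - 1407006) + 2171469) = (3808000 - 643338)*(-271853 + 2171469) = 3164662*1899616 = 6011642569792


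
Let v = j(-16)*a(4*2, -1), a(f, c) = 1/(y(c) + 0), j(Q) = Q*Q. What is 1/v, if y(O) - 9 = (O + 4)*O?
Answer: 3/128 ≈ 0.023438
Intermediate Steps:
y(O) = 9 + O*(4 + O) (y(O) = 9 + (O + 4)*O = 9 + (4 + O)*O = 9 + O*(4 + O))
j(Q) = Q**2
a(f, c) = 1/(9 + c**2 + 4*c) (a(f, c) = 1/((9 + c**2 + 4*c) + 0) = 1/(9 + c**2 + 4*c))
v = 128/3 (v = (-16)**2/(9 + (-1)**2 + 4*(-1)) = 256/(9 + 1 - 4) = 256/6 = 256*(1/6) = 128/3 ≈ 42.667)
1/v = 1/(128/3) = 3/128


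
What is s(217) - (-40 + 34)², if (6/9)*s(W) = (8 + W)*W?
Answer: 146403/2 ≈ 73202.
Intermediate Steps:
s(W) = 3*W*(8 + W)/2 (s(W) = 3*((8 + W)*W)/2 = 3*(W*(8 + W))/2 = 3*W*(8 + W)/2)
s(217) - (-40 + 34)² = (3/2)*217*(8 + 217) - (-40 + 34)² = (3/2)*217*225 - 1*(-6)² = 146475/2 - 1*36 = 146475/2 - 36 = 146403/2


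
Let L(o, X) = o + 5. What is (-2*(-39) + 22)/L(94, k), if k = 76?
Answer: 100/99 ≈ 1.0101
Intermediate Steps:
L(o, X) = 5 + o
(-2*(-39) + 22)/L(94, k) = (-2*(-39) + 22)/(5 + 94) = (78 + 22)/99 = 100*(1/99) = 100/99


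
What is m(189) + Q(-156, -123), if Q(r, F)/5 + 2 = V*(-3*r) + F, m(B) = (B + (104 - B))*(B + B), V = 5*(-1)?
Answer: 26987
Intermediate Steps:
V = -5
m(B) = 208*B (m(B) = 104*(2*B) = 208*B)
Q(r, F) = -10 + 5*F + 75*r (Q(r, F) = -10 + 5*(-(-15)*r + F) = -10 + 5*(15*r + F) = -10 + 5*(F + 15*r) = -10 + (5*F + 75*r) = -10 + 5*F + 75*r)
m(189) + Q(-156, -123) = 208*189 + (-10 + 5*(-123) + 75*(-156)) = 39312 + (-10 - 615 - 11700) = 39312 - 12325 = 26987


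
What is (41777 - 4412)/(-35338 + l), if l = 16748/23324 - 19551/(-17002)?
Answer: -1234772035210/1167725616167 ≈ -1.0574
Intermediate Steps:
l = 185189255/99138662 (l = 16748*(1/23324) - 19551*(-1/17002) = 4187/5831 + 19551/17002 = 185189255/99138662 ≈ 1.8680)
(41777 - 4412)/(-35338 + l) = (41777 - 4412)/(-35338 + 185189255/99138662) = 37365/(-3503176848501/99138662) = 37365*(-99138662/3503176848501) = -1234772035210/1167725616167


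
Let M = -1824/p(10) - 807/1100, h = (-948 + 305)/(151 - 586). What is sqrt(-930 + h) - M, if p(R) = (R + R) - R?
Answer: 201447/1100 + 7*I*sqrt(3585705)/435 ≈ 183.13 + 30.472*I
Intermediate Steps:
h = 643/435 (h = -643/(-435) = -643*(-1/435) = 643/435 ≈ 1.4782)
p(R) = R (p(R) = 2*R - R = R)
M = -201447/1100 (M = -1824/10 - 807/1100 = -1824*1/10 - 807*1/1100 = -912/5 - 807/1100 = -201447/1100 ≈ -183.13)
sqrt(-930 + h) - M = sqrt(-930 + 643/435) - 1*(-201447/1100) = sqrt(-403907/435) + 201447/1100 = 7*I*sqrt(3585705)/435 + 201447/1100 = 201447/1100 + 7*I*sqrt(3585705)/435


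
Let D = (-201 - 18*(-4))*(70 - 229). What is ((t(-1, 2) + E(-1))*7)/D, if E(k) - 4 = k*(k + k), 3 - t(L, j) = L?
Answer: 70/20511 ≈ 0.0034128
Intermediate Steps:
t(L, j) = 3 - L
E(k) = 4 + 2*k**2 (E(k) = 4 + k*(k + k) = 4 + k*(2*k) = 4 + 2*k**2)
D = 20511 (D = (-201 + 72)*(-159) = -129*(-159) = 20511)
((t(-1, 2) + E(-1))*7)/D = (((3 - 1*(-1)) + (4 + 2*(-1)**2))*7)/20511 = (((3 + 1) + (4 + 2*1))*7)*(1/20511) = ((4 + (4 + 2))*7)*(1/20511) = ((4 + 6)*7)*(1/20511) = (10*7)*(1/20511) = 70*(1/20511) = 70/20511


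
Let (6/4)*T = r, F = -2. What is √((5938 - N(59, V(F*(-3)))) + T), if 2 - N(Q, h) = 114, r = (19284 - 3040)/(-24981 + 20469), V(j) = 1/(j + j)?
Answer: √480929333/282 ≈ 77.766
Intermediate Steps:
V(j) = 1/(2*j)
r = -4061/1128 (r = 16244/(-4512) = 16244*(-1/4512) = -4061/1128 ≈ -3.6002)
N(Q, h) = -112 (N(Q, h) = 2 - 1*114 = 2 - 114 = -112)
T = -4061/1692 (T = (⅔)*(-4061/1128) = -4061/1692 ≈ -2.4001)
√((5938 - N(59, V(F*(-3)))) + T) = √((5938 - 1*(-112)) - 4061/1692) = √((5938 + 112) - 4061/1692) = √(6050 - 4061/1692) = √(10232539/1692) = √480929333/282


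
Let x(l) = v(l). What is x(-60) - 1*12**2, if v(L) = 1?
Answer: -143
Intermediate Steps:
x(l) = 1
x(-60) - 1*12**2 = 1 - 1*12**2 = 1 - 1*144 = 1 - 144 = -143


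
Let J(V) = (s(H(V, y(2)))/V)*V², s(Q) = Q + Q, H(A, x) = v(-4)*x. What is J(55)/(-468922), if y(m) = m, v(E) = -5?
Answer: 550/234461 ≈ 0.0023458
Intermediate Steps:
H(A, x) = -5*x
s(Q) = 2*Q
J(V) = -20*V (J(V) = ((2*(-5*2))/V)*V² = ((2*(-10))/V)*V² = (-20/V)*V² = -20*V)
J(55)/(-468922) = -20*55/(-468922) = -1100*(-1/468922) = 550/234461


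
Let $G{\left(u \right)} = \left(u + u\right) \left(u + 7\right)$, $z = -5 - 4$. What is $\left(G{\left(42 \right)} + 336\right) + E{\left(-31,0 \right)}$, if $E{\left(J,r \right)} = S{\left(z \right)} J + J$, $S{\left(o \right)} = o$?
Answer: $4700$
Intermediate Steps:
$z = -9$
$E{\left(J,r \right)} = - 8 J$ ($E{\left(J,r \right)} = - 9 J + J = - 8 J$)
$G{\left(u \right)} = 2 u \left(7 + u\right)$
$\left(G{\left(42 \right)} + 336\right) + E{\left(-31,0 \right)} = \left(2 \cdot 42 \left(7 + 42\right) + 336\right) - -248 = \left(2 \cdot 42 \cdot 49 + 336\right) + 248 = \left(4116 + 336\right) + 248 = 4452 + 248 = 4700$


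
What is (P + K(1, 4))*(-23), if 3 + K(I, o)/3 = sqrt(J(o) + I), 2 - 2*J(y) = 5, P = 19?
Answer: -230 - 69*I*sqrt(2)/2 ≈ -230.0 - 48.79*I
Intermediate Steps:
J(y) = -3/2 (J(y) = 1 - 1/2*5 = 1 - 5/2 = -3/2)
K(I, o) = -9 + 3*sqrt(-3/2 + I)
(P + K(1, 4))*(-23) = (19 + (-9 + 3*sqrt(-6 + 4*1)/2))*(-23) = (19 + (-9 + 3*sqrt(-6 + 4)/2))*(-23) = (19 + (-9 + 3*sqrt(-2)/2))*(-23) = (19 + (-9 + 3*(I*sqrt(2))/2))*(-23) = (19 + (-9 + 3*I*sqrt(2)/2))*(-23) = (10 + 3*I*sqrt(2)/2)*(-23) = -230 - 69*I*sqrt(2)/2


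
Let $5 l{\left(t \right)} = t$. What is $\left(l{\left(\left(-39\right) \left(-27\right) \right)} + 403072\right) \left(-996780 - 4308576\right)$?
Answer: $- \frac{10697788808028}{5} \approx -2.1396 \cdot 10^{12}$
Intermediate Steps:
$l{\left(t \right)} = \frac{t}{5}$
$\left(l{\left(\left(-39\right) \left(-27\right) \right)} + 403072\right) \left(-996780 - 4308576\right) = \left(\frac{\left(-39\right) \left(-27\right)}{5} + 403072\right) \left(-996780 - 4308576\right) = \left(\frac{1}{5} \cdot 1053 + 403072\right) \left(-5305356\right) = \left(\frac{1053}{5} + 403072\right) \left(-5305356\right) = \frac{2016413}{5} \left(-5305356\right) = - \frac{10697788808028}{5}$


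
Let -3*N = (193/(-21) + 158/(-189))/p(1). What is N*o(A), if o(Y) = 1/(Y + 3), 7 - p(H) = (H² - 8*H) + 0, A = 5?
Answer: 1895/63504 ≈ 0.029841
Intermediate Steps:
p(H) = 7 - H² + 8*H (p(H) = 7 - ((H² - 8*H) + 0) = 7 - (H² - 8*H) = 7 + (-H² + 8*H) = 7 - H² + 8*H)
o(Y) = 1/(3 + Y)
N = 1895/7938 (N = -(193/(-21) + 158/(-189))/(3*(7 - 1*1² + 8*1)) = -(193*(-1/21) + 158*(-1/189))/(3*(7 - 1*1 + 8)) = -(-193/21 - 158/189)/(3*(7 - 1 + 8)) = -(-1895)/(567*14) = -⅓*(-1895/2646) = 1895/7938 ≈ 0.23873)
N*o(A) = 1895/(7938*(3 + 5)) = (1895/7938)/8 = (1895/7938)*(⅛) = 1895/63504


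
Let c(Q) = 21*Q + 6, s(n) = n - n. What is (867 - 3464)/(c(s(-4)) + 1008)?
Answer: -2597/1014 ≈ -2.5611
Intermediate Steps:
s(n) = 0
c(Q) = 6 + 21*Q
(867 - 3464)/(c(s(-4)) + 1008) = (867 - 3464)/((6 + 21*0) + 1008) = -2597/((6 + 0) + 1008) = -2597/(6 + 1008) = -2597/1014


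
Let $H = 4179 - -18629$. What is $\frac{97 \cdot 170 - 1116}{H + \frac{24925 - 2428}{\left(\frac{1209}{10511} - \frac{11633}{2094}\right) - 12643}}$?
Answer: $\frac{2140003936793473}{3174541661083867} \approx 0.67411$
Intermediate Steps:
$H = 22808$ ($H = 4179 + 18629 = 22808$)
$\frac{97 \cdot 170 - 1116}{H + \frac{24925 - 2428}{\left(\frac{1209}{10511} - \frac{11633}{2094}\right) - 12643}} = \frac{97 \cdot 170 - 1116}{22808 + \frac{24925 - 2428}{\left(\frac{1209}{10511} - \frac{11633}{2094}\right) - 12643}} = \frac{16490 - 1116}{22808 + \frac{22497}{\left(1209 \cdot \frac{1}{10511} - \frac{11633}{2094}\right) - 12643}} = \frac{15374}{22808 + \frac{22497}{\left(\frac{1209}{10511} - \frac{11633}{2094}\right) - 12643}} = \frac{15374}{22808 + \frac{22497}{- \frac{119742817}{22010034} - 12643}} = \frac{15374}{22808 + \frac{22497}{- \frac{278392602679}{22010034}}} = \frac{15374}{22808 + 22497 \left(- \frac{22010034}{278392602679}\right)} = \frac{15374}{22808 - \frac{495159734898}{278392602679}} = \frac{15374}{\frac{6349083322167734}{278392602679}} = 15374 \cdot \frac{278392602679}{6349083322167734} = \frac{2140003936793473}{3174541661083867}$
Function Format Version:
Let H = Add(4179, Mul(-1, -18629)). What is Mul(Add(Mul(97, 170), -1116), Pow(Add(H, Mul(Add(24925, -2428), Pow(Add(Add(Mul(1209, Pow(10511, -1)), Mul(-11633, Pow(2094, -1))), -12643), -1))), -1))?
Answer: Rational(2140003936793473, 3174541661083867) ≈ 0.67411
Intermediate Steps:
H = 22808 (H = Add(4179, 18629) = 22808)
Mul(Add(Mul(97, 170), -1116), Pow(Add(H, Mul(Add(24925, -2428), Pow(Add(Add(Mul(1209, Pow(10511, -1)), Mul(-11633, Pow(2094, -1))), -12643), -1))), -1)) = Mul(Add(Mul(97, 170), -1116), Pow(Add(22808, Mul(Add(24925, -2428), Pow(Add(Add(Mul(1209, Pow(10511, -1)), Mul(-11633, Pow(2094, -1))), -12643), -1))), -1)) = Mul(Add(16490, -1116), Pow(Add(22808, Mul(22497, Pow(Add(Add(Mul(1209, Rational(1, 10511)), Mul(-11633, Rational(1, 2094))), -12643), -1))), -1)) = Mul(15374, Pow(Add(22808, Mul(22497, Pow(Add(Add(Rational(1209, 10511), Rational(-11633, 2094)), -12643), -1))), -1)) = Mul(15374, Pow(Add(22808, Mul(22497, Pow(Add(Rational(-119742817, 22010034), -12643), -1))), -1)) = Mul(15374, Pow(Add(22808, Mul(22497, Pow(Rational(-278392602679, 22010034), -1))), -1)) = Mul(15374, Pow(Add(22808, Mul(22497, Rational(-22010034, 278392602679))), -1)) = Mul(15374, Pow(Add(22808, Rational(-495159734898, 278392602679)), -1)) = Mul(15374, Pow(Rational(6349083322167734, 278392602679), -1)) = Mul(15374, Rational(278392602679, 6349083322167734)) = Rational(2140003936793473, 3174541661083867)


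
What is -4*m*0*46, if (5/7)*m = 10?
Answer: 0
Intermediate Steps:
m = 14 (m = (7/5)*10 = 14)
-4*m*0*46 = -56*0*46 = -4*0*46 = 0*46 = 0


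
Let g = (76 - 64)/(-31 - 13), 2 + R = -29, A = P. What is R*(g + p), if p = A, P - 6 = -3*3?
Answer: 1116/11 ≈ 101.45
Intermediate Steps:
P = -3 (P = 6 - 3*3 = 6 - 9 = -3)
A = -3
R = -31 (R = -2 - 29 = -31)
p = -3
g = -3/11 (g = 12/(-44) = 12*(-1/44) = -3/11 ≈ -0.27273)
R*(g + p) = -31*(-3/11 - 3) = -31*(-36/11) = 1116/11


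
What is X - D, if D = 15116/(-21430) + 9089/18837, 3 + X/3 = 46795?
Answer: 28333319940491/201838455 ≈ 1.4038e+5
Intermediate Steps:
X = 140376 (X = -9 + 3*46795 = -9 + 140385 = 140376)
D = -44981411/201838455 (D = 15116*(-1/21430) + 9089*(1/18837) = -7558/10715 + 9089/18837 = -44981411/201838455 ≈ -0.22286)
X - D = 140376 - 1*(-44981411/201838455) = 140376 + 44981411/201838455 = 28333319940491/201838455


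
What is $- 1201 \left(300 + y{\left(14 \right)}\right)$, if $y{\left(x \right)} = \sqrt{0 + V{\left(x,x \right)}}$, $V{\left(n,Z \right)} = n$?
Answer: $-360300 - 1201 \sqrt{14} \approx -3.6479 \cdot 10^{5}$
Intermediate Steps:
$y{\left(x \right)} = \sqrt{x}$ ($y{\left(x \right)} = \sqrt{0 + x} = \sqrt{x}$)
$- 1201 \left(300 + y{\left(14 \right)}\right) = - 1201 \left(300 + \sqrt{14}\right) = -360300 - 1201 \sqrt{14}$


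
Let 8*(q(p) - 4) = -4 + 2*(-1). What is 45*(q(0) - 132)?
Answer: -23175/4 ≈ -5793.8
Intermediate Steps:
q(p) = 13/4 (q(p) = 4 + (-4 + 2*(-1))/8 = 4 + (-4 - 2)/8 = 4 + (⅛)*(-6) = 4 - ¾ = 13/4)
45*(q(0) - 132) = 45*(13/4 - 132) = 45*(-515/4) = -23175/4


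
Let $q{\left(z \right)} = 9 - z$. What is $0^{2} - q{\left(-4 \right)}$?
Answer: $-13$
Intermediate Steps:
$0^{2} - q{\left(-4 \right)} = 0^{2} - \left(9 - -4\right) = 0 - \left(9 + 4\right) = 0 - 13 = -13$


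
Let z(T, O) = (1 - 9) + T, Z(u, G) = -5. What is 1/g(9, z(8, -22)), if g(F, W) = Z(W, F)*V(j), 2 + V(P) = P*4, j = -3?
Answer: 1/70 ≈ 0.014286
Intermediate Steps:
V(P) = -2 + 4*P (V(P) = -2 + P*4 = -2 + 4*P)
z(T, O) = -8 + T
g(F, W) = 70 (g(F, W) = -5*(-2 + 4*(-3)) = -5*(-2 - 12) = -5*(-14) = 70)
1/g(9, z(8, -22)) = 1/70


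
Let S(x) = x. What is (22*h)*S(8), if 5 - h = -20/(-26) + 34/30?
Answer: 106304/195 ≈ 545.15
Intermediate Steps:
h = 604/195 (h = 5 - (-20/(-26) + 34/30) = 5 - (-20*(-1/26) + 34*(1/30)) = 5 - (10/13 + 17/15) = 5 - 1*371/195 = 5 - 371/195 = 604/195 ≈ 3.0974)
(22*h)*S(8) = (22*(604/195))*8 = (13288/195)*8 = 106304/195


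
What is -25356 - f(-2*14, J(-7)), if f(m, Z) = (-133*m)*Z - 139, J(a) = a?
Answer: 851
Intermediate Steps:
f(m, Z) = -139 - 133*Z*m (f(m, Z) = -133*Z*m - 139 = -139 - 133*Z*m)
-25356 - f(-2*14, J(-7)) = -25356 - (-139 - 133*(-7)*(-2*14)) = -25356 - (-139 - 133*(-7)*(-28)) = -25356 - (-139 - 26068) = -25356 - 1*(-26207) = -25356 + 26207 = 851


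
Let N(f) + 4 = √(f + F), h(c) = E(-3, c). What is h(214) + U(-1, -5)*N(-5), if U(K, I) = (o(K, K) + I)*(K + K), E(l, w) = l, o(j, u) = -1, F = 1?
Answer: -51 + 24*I ≈ -51.0 + 24.0*I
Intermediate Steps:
h(c) = -3
U(K, I) = 2*K*(-1 + I) (U(K, I) = (-1 + I)*(K + K) = (-1 + I)*(2*K) = 2*K*(-1 + I))
N(f) = -4 + √(1 + f) (N(f) = -4 + √(f + 1) = -4 + √(1 + f))
h(214) + U(-1, -5)*N(-5) = -3 + (2*(-1)*(-1 - 5))*(-4 + √(1 - 5)) = -3 + (2*(-1)*(-6))*(-4 + √(-4)) = -3 + 12*(-4 + 2*I) = -3 + (-48 + 24*I) = -51 + 24*I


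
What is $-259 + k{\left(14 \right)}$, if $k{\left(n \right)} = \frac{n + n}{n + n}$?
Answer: $-258$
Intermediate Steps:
$k{\left(n \right)} = 1$ ($k{\left(n \right)} = \frac{2 n}{2 n} = 2 n \frac{1}{2 n} = 1$)
$-259 + k{\left(14 \right)} = -259 + 1 = -258$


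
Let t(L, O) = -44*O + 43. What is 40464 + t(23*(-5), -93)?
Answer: 44599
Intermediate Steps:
t(L, O) = 43 - 44*O
40464 + t(23*(-5), -93) = 40464 + (43 - 44*(-93)) = 40464 + (43 + 4092) = 40464 + 4135 = 44599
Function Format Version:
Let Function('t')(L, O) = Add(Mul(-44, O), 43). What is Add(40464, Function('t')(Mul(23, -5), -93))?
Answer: 44599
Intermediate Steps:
Function('t')(L, O) = Add(43, Mul(-44, O))
Add(40464, Function('t')(Mul(23, -5), -93)) = Add(40464, Add(43, Mul(-44, -93))) = Add(40464, Add(43, 4092)) = Add(40464, 4135) = 44599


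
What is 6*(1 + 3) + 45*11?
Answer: 519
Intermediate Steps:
6*(1 + 3) + 45*11 = 6*4 + 495 = 24 + 495 = 519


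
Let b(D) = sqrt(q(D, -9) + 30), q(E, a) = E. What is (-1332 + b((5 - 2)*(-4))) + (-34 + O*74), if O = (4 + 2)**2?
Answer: 1298 + 3*sqrt(2) ≈ 1302.2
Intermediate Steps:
O = 36 (O = 6**2 = 36)
b(D) = sqrt(30 + D) (b(D) = sqrt(D + 30) = sqrt(30 + D))
(-1332 + b((5 - 2)*(-4))) + (-34 + O*74) = (-1332 + sqrt(30 + (5 - 2)*(-4))) + (-34 + 36*74) = (-1332 + sqrt(30 + 3*(-4))) + (-34 + 2664) = (-1332 + sqrt(30 - 12)) + 2630 = (-1332 + sqrt(18)) + 2630 = (-1332 + 3*sqrt(2)) + 2630 = 1298 + 3*sqrt(2)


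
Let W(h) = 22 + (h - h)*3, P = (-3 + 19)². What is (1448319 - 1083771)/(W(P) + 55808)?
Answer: 60758/9305 ≈ 6.5296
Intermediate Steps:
P = 256 (P = 16² = 256)
W(h) = 22 (W(h) = 22 + 0*3 = 22 + 0 = 22)
(1448319 - 1083771)/(W(P) + 55808) = (1448319 - 1083771)/(22 + 55808) = 364548/55830 = 364548*(1/55830) = 60758/9305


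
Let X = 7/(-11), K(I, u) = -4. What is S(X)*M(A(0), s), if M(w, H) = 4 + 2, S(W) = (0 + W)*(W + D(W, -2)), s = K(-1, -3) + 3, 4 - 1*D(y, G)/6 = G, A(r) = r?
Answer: -16338/121 ≈ -135.02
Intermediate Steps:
D(y, G) = 24 - 6*G
X = -7/11 (X = 7*(-1/11) = -7/11 ≈ -0.63636)
s = -1 (s = -4 + 3 = -1)
S(W) = W*(36 + W) (S(W) = (0 + W)*(W + (24 - 6*(-2))) = W*(W + (24 + 12)) = W*(W + 36) = W*(36 + W))
M(w, H) = 6
S(X)*M(A(0), s) = -7*(36 - 7/11)/11*6 = -7/11*389/11*6 = -2723/121*6 = -16338/121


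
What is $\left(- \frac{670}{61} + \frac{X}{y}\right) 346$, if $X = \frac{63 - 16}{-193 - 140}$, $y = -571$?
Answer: $- \frac{44077958278}{11598723} \approx -3800.2$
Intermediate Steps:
$X = - \frac{47}{333}$ ($X = \frac{47}{-333} = 47 \left(- \frac{1}{333}\right) = - \frac{47}{333} \approx -0.14114$)
$\left(- \frac{670}{61} + \frac{X}{y}\right) 346 = \left(- \frac{670}{61} - \frac{47}{333 \left(-571\right)}\right) 346 = \left(\left(-670\right) \frac{1}{61} - - \frac{47}{190143}\right) 346 = \left(- \frac{670}{61} + \frac{47}{190143}\right) 346 = \left(- \frac{127392943}{11598723}\right) 346 = - \frac{44077958278}{11598723}$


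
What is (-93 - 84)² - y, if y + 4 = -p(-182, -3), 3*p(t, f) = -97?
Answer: 93902/3 ≈ 31301.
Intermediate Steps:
p(t, f) = -97/3 (p(t, f) = (⅓)*(-97) = -97/3)
y = 85/3 (y = -4 - 1*(-97/3) = -4 + 97/3 = 85/3 ≈ 28.333)
(-93 - 84)² - y = (-93 - 84)² - 1*85/3 = (-177)² - 85/3 = 31329 - 85/3 = 93902/3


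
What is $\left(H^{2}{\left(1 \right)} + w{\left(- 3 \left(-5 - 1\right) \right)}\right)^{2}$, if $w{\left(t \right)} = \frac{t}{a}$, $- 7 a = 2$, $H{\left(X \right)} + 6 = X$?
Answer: $1444$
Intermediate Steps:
$H{\left(X \right)} = -6 + X$
$a = - \frac{2}{7}$ ($a = \left(- \frac{1}{7}\right) 2 = - \frac{2}{7} \approx -0.28571$)
$w{\left(t \right)} = - \frac{7 t}{2}$ ($w{\left(t \right)} = \frac{t}{- \frac{2}{7}} = t \left(- \frac{7}{2}\right) = - \frac{7 t}{2}$)
$\left(H^{2}{\left(1 \right)} + w{\left(- 3 \left(-5 - 1\right) \right)}\right)^{2} = \left(\left(-6 + 1\right)^{2} - \frac{7 \left(- 3 \left(-5 - 1\right)\right)}{2}\right)^{2} = \left(\left(-5\right)^{2} - \frac{7 \left(- 3 \left(-5 - 1\right)\right)}{2}\right)^{2} = \left(25 - \frac{7 \left(\left(-3\right) \left(-6\right)\right)}{2}\right)^{2} = \left(25 - 63\right)^{2} = \left(-38\right)^{2} = 1444$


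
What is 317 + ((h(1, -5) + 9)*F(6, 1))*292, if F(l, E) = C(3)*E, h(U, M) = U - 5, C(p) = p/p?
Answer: 1777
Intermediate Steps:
C(p) = 1
h(U, M) = -5 + U
F(l, E) = E (F(l, E) = 1*E = E)
317 + ((h(1, -5) + 9)*F(6, 1))*292 = 317 + (((-5 + 1) + 9)*1)*292 = 317 + ((-4 + 9)*1)*292 = 317 + (5*1)*292 = 317 + 5*292 = 317 + 1460 = 1777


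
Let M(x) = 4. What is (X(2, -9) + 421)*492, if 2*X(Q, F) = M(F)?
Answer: 208116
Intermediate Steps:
X(Q, F) = 2 (X(Q, F) = (½)*4 = 2)
(X(2, -9) + 421)*492 = (2 + 421)*492 = 423*492 = 208116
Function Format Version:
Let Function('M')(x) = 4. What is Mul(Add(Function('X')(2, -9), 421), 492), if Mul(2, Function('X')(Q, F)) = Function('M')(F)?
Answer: 208116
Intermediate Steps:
Function('X')(Q, F) = 2 (Function('X')(Q, F) = Mul(Rational(1, 2), 4) = 2)
Mul(Add(Function('X')(2, -9), 421), 492) = Mul(Add(2, 421), 492) = Mul(423, 492) = 208116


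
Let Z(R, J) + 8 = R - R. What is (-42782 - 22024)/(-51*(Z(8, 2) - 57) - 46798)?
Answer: 64806/43483 ≈ 1.4904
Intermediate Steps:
Z(R, J) = -8 (Z(R, J) = -8 + (R - R) = -8 + 0 = -8)
(-42782 - 22024)/(-51*(Z(8, 2) - 57) - 46798) = (-42782 - 22024)/(-51*(-8 - 57) - 46798) = -64806/(-51*(-65) - 46798) = -64806/(3315 - 46798) = -64806/(-43483) = -64806*(-1/43483) = 64806/43483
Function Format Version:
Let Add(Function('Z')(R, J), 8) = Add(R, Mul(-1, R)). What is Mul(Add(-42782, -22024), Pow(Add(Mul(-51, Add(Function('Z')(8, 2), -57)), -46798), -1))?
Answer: Rational(64806, 43483) ≈ 1.4904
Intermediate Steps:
Function('Z')(R, J) = -8 (Function('Z')(R, J) = Add(-8, Add(R, Mul(-1, R))) = Add(-8, 0) = -8)
Mul(Add(-42782, -22024), Pow(Add(Mul(-51, Add(Function('Z')(8, 2), -57)), -46798), -1)) = Mul(Add(-42782, -22024), Pow(Add(Mul(-51, Add(-8, -57)), -46798), -1)) = Mul(-64806, Pow(Add(Mul(-51, -65), -46798), -1)) = Mul(-64806, Pow(Add(3315, -46798), -1)) = Mul(-64806, Pow(-43483, -1)) = Mul(-64806, Rational(-1, 43483)) = Rational(64806, 43483)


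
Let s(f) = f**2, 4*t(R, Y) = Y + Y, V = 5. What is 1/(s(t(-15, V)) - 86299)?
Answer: -4/345171 ≈ -1.1588e-5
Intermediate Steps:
t(R, Y) = Y/2 (t(R, Y) = (Y + Y)/4 = (2*Y)/4 = Y/2)
1/(s(t(-15, V)) - 86299) = 1/(((1/2)*5)**2 - 86299) = 1/((5/2)**2 - 86299) = 1/(25/4 - 86299) = 1/(-345171/4) = -4/345171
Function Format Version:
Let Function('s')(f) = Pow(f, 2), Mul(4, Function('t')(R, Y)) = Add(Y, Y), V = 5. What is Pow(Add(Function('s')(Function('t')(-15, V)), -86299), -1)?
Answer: Rational(-4, 345171) ≈ -1.1588e-5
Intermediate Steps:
Function('t')(R, Y) = Mul(Rational(1, 2), Y) (Function('t')(R, Y) = Mul(Rational(1, 4), Add(Y, Y)) = Mul(Rational(1, 4), Mul(2, Y)) = Mul(Rational(1, 2), Y))
Pow(Add(Function('s')(Function('t')(-15, V)), -86299), -1) = Pow(Add(Pow(Mul(Rational(1, 2), 5), 2), -86299), -1) = Pow(Add(Pow(Rational(5, 2), 2), -86299), -1) = Pow(Add(Rational(25, 4), -86299), -1) = Pow(Rational(-345171, 4), -1) = Rational(-4, 345171)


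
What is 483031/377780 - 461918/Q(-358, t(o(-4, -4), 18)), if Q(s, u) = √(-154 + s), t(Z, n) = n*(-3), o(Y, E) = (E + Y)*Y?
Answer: 483031/377780 + 230959*I*√2/16 ≈ 1.2786 + 20414.0*I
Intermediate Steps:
o(Y, E) = Y*(E + Y)
t(Z, n) = -3*n
483031/377780 - 461918/Q(-358, t(o(-4, -4), 18)) = 483031/377780 - 461918/√(-154 - 358) = 483031*(1/377780) - 461918*(-I*√2/32) = 483031/377780 - 461918*(-I*√2/32) = 483031/377780 - (-230959)*I*√2/16 = 483031/377780 + 230959*I*√2/16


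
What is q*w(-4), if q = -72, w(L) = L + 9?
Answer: -360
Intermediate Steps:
w(L) = 9 + L
q*w(-4) = -72*(9 - 4) = -72*5 = -360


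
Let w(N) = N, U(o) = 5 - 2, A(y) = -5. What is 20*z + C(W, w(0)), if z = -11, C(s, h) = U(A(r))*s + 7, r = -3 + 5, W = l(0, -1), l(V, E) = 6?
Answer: -195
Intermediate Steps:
W = 6
r = 2
U(o) = 3
C(s, h) = 7 + 3*s (C(s, h) = 3*s + 7 = 7 + 3*s)
20*z + C(W, w(0)) = 20*(-11) + (7 + 3*6) = -220 + (7 + 18) = -220 + 25 = -195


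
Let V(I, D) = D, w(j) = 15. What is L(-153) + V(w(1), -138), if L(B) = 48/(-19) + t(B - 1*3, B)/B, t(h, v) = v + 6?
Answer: -135239/969 ≈ -139.57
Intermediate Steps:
t(h, v) = 6 + v
L(B) = -48/19 + (6 + B)/B (L(B) = 48/(-19) + (6 + B)/B = 48*(-1/19) + (6 + B)/B = -48/19 + (6 + B)/B)
L(-153) + V(w(1), -138) = (-29/19 + 6/(-153)) - 138 = (-29/19 + 6*(-1/153)) - 138 = (-29/19 - 2/51) - 138 = -1517/969 - 138 = -135239/969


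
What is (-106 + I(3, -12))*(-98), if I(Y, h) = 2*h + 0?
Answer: 12740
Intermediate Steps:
I(Y, h) = 2*h
(-106 + I(3, -12))*(-98) = (-106 + 2*(-12))*(-98) = (-106 - 24)*(-98) = -130*(-98) = 12740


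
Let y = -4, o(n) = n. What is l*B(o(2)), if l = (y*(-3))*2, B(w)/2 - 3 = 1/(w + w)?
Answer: 156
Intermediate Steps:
B(w) = 6 + 1/w (B(w) = 6 + 2/(w + w) = 6 + 2/((2*w)) = 6 + 2*(1/(2*w)) = 6 + 1/w)
l = 24 (l = -4*(-3)*2 = 12*2 = 24)
l*B(o(2)) = 24*(6 + 1/2) = 24*(6 + ½) = 24*(13/2) = 156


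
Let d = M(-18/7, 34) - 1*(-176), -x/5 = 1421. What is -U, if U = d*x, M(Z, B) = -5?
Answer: 1214955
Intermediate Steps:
x = -7105 (x = -5*1421 = -7105)
d = 171 (d = -5 - 1*(-176) = -5 + 176 = 171)
U = -1214955 (U = 171*(-7105) = -1214955)
-U = -1*(-1214955) = 1214955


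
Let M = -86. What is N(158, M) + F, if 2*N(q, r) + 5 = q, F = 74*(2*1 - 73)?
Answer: -10355/2 ≈ -5177.5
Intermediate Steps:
F = -5254 (F = 74*(2 - 73) = 74*(-71) = -5254)
N(q, r) = -5/2 + q/2
N(158, M) + F = (-5/2 + (½)*158) - 5254 = (-5/2 + 79) - 5254 = 153/2 - 5254 = -10355/2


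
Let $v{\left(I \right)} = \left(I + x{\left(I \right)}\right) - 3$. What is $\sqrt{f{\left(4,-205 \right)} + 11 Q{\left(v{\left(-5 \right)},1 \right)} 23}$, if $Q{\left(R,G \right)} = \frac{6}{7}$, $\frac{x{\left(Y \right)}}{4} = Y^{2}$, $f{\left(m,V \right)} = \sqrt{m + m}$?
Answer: $\frac{\sqrt{10626 + 98 \sqrt{2}}}{7} \approx 14.822$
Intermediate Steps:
$f{\left(m,V \right)} = \sqrt{2} \sqrt{m}$ ($f{\left(m,V \right)} = \sqrt{2 m} = \sqrt{2} \sqrt{m}$)
$x{\left(Y \right)} = 4 Y^{2}$
$v{\left(I \right)} = -3 + I + 4 I^{2}$ ($v{\left(I \right)} = \left(I + 4 I^{2}\right) - 3 = -3 + I + 4 I^{2}$)
$Q{\left(R,G \right)} = \frac{6}{7}$ ($Q{\left(R,G \right)} = 6 \cdot \frac{1}{7} = \frac{6}{7}$)
$\sqrt{f{\left(4,-205 \right)} + 11 Q{\left(v{\left(-5 \right)},1 \right)} 23} = \sqrt{\sqrt{2} \sqrt{4} + 11 \cdot \frac{6}{7} \cdot 23} = \sqrt{\sqrt{2} \cdot 2 + \frac{66}{7} \cdot 23} = \sqrt{2 \sqrt{2} + \frac{1518}{7}} = \sqrt{\frac{1518}{7} + 2 \sqrt{2}}$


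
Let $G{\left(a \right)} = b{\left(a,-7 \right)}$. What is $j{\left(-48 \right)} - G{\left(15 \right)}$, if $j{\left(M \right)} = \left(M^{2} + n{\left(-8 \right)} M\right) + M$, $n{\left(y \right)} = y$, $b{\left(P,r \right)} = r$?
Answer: $2647$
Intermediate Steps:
$G{\left(a \right)} = -7$
$j{\left(M \right)} = M^{2} - 7 M$ ($j{\left(M \right)} = \left(M^{2} - 8 M\right) + M = M^{2} - 7 M$)
$j{\left(-48 \right)} - G{\left(15 \right)} = - 48 \left(-7 - 48\right) - -7 = \left(-48\right) \left(-55\right) + 7 = 2640 + 7 = 2647$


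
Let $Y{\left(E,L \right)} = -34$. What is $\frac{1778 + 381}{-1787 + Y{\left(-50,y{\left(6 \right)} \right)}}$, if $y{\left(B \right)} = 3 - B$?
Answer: $- \frac{2159}{1821} \approx -1.1856$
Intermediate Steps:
$\frac{1778 + 381}{-1787 + Y{\left(-50,y{\left(6 \right)} \right)}} = \frac{1778 + 381}{-1787 - 34} = \frac{2159}{-1821} = 2159 \left(- \frac{1}{1821}\right) = - \frac{2159}{1821}$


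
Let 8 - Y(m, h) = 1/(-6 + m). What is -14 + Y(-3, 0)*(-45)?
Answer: -379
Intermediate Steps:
Y(m, h) = 8 - 1/(-6 + m)
-14 + Y(-3, 0)*(-45) = -14 + ((-49 + 8*(-3))/(-6 - 3))*(-45) = -14 + ((-49 - 24)/(-9))*(-45) = -14 - ⅑*(-73)*(-45) = -14 + (73/9)*(-45) = -14 - 365 = -379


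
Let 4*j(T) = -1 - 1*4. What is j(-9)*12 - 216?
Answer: -231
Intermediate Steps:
j(T) = -5/4 (j(T) = (-1 - 1*4)/4 = (-1 - 4)/4 = (¼)*(-5) = -5/4)
j(-9)*12 - 216 = -5/4*12 - 216 = -15 - 216 = -231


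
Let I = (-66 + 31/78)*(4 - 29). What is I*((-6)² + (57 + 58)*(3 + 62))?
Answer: 960844675/78 ≈ 1.2319e+7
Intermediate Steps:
I = 127925/78 (I = (-66 + 31*(1/78))*(-25) = (-66 + 31/78)*(-25) = -5117/78*(-25) = 127925/78 ≈ 1640.1)
I*((-6)² + (57 + 58)*(3 + 62)) = 127925*((-6)² + (57 + 58)*(3 + 62))/78 = 127925*(36 + 115*65)/78 = 127925*(36 + 7475)/78 = (127925/78)*7511 = 960844675/78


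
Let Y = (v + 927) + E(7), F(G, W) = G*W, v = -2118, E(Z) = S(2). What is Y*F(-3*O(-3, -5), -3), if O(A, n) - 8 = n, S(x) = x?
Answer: -32103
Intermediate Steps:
O(A, n) = 8 + n
E(Z) = 2
Y = -1189 (Y = (-2118 + 927) + 2 = -1191 + 2 = -1189)
Y*F(-3*O(-3, -5), -3) = -1189*(-3*(8 - 5))*(-3) = -1189*(-3*3)*(-3) = -(-10701)*(-3) = -1189*27 = -32103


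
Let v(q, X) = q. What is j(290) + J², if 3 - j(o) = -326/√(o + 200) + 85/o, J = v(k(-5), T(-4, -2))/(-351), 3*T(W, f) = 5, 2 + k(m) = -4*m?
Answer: 239029/88218 + 163*√10/35 ≈ 17.437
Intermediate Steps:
k(m) = -2 - 4*m
T(W, f) = 5/3 (T(W, f) = (⅓)*5 = 5/3)
J = -2/39 (J = (-2 - 4*(-5))/(-351) = (-2 + 20)*(-1/351) = 18*(-1/351) = -2/39 ≈ -0.051282)
j(o) = 3 - 85/o + 326/√(200 + o) (j(o) = 3 - (-326/√(o + 200) + 85/o) = 3 - (-326/√(200 + o) + 85/o) = 3 + (-85/o + 326/√(200 + o)) = 3 - 85/o + 326/√(200 + o))
j(290) + J² = (3 - 85/290 + 326/√(200 + 290)) + (-2/39)² = (3 - 85*1/290 + 326/√490) + 4/1521 = (3 - 17/58 + 326*(√10/70)) + 4/1521 = (3 - 17/58 + 163*√10/35) + 4/1521 = (157/58 + 163*√10/35) + 4/1521 = 239029/88218 + 163*√10/35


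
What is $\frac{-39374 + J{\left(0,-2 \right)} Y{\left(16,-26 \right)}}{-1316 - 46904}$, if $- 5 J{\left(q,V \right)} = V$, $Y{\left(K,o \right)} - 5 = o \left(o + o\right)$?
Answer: $\frac{48539}{60275} \approx 0.80529$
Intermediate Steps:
$Y{\left(K,o \right)} = 5 + 2 o^{2}$ ($Y{\left(K,o \right)} = 5 + o \left(o + o\right) = 5 + o 2 o = 5 + 2 o^{2}$)
$J{\left(q,V \right)} = - \frac{V}{5}$
$\frac{-39374 + J{\left(0,-2 \right)} Y{\left(16,-26 \right)}}{-1316 - 46904} = \frac{-39374 + \left(- \frac{1}{5}\right) \left(-2\right) \left(5 + 2 \left(-26\right)^{2}\right)}{-1316 - 46904} = \frac{-39374 + \frac{2 \left(5 + 2 \cdot 676\right)}{5}}{-48220} = \left(-39374 + \frac{2 \left(5 + 1352\right)}{5}\right) \left(- \frac{1}{48220}\right) = \left(-39374 + \frac{2}{5} \cdot 1357\right) \left(- \frac{1}{48220}\right) = \left(-39374 + \frac{2714}{5}\right) \left(- \frac{1}{48220}\right) = \left(- \frac{194156}{5}\right) \left(- \frac{1}{48220}\right) = \frac{48539}{60275}$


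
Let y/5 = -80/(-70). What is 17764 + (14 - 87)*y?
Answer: 121428/7 ≈ 17347.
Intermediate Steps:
y = 40/7 (y = 5*(-80/(-70)) = 5*(-80*(-1/70)) = 5*(8/7) = 40/7 ≈ 5.7143)
17764 + (14 - 87)*y = 17764 + (14 - 87)*(40/7) = 17764 - 73*40/7 = 17764 - 2920/7 = 121428/7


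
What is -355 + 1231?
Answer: 876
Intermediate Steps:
-355 + 1231 = 876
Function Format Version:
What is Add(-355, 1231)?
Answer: 876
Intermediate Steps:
Add(-355, 1231) = 876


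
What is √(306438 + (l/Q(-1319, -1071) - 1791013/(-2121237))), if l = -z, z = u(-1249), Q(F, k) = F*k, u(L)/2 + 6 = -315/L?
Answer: √5888274998388862574892216169158445/138618799821831 ≈ 553.57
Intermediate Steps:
u(L) = -12 - 630/L (u(L) = -12 + 2*(-315/L) = -12 - 630/L)
z = -14358/1249 (z = -12 - 630/(-1249) = -12 - 630*(-1/1249) = -12 + 630/1249 = -14358/1249 ≈ -11.496)
l = 14358/1249 (l = -1*(-14358/1249) = 14358/1249 ≈ 11.496)
√(306438 + (l/Q(-1319, -1071) - 1791013/(-2121237))) = √(306438 + (14358/(1249*((-1319*(-1071)))) - 1791013/(-2121237))) = √(306438 + ((14358/1249)/1412649 - 1791013*(-1/2121237))) = √(306438 + ((14358/1249)*(1/1412649) + 1791013/2121237)) = √(306438 + (4786/588132867 + 1791013/2121237)) = √(306438 + 351121254254851/415856399465493) = √(127434554460660998785/415856399465493) = √5888274998388862574892216169158445/138618799821831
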